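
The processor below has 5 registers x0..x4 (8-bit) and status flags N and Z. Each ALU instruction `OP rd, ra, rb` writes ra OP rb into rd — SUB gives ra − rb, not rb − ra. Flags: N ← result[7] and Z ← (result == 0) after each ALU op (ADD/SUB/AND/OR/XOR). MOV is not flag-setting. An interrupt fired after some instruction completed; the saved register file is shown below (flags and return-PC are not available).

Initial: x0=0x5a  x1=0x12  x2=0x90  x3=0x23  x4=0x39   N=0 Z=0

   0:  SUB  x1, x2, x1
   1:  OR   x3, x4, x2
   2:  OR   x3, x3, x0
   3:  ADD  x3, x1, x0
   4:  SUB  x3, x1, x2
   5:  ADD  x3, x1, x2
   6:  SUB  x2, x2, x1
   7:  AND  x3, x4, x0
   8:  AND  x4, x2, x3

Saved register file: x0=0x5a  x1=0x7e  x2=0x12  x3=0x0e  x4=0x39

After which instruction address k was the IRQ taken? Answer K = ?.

after  0: x0=0x5a x1=0x7e x2=0x90 x3=0x23 x4=0x39  N=0 Z=0
after  1: x0=0x5a x1=0x7e x2=0x90 x3=0xb9 x4=0x39  N=1 Z=0
after  2: x0=0x5a x1=0x7e x2=0x90 x3=0xfb x4=0x39  N=1 Z=0
after  3: x0=0x5a x1=0x7e x2=0x90 x3=0xd8 x4=0x39  N=1 Z=0
after  4: x0=0x5a x1=0x7e x2=0x90 x3=0xee x4=0x39  N=1 Z=0
after  5: x0=0x5a x1=0x7e x2=0x90 x3=0x0e x4=0x39  N=0 Z=0
after  6: x0=0x5a x1=0x7e x2=0x12 x3=0x0e x4=0x39  N=0 Z=0
-- IRQ taken; context saved, return-PC = 7 --

K = 6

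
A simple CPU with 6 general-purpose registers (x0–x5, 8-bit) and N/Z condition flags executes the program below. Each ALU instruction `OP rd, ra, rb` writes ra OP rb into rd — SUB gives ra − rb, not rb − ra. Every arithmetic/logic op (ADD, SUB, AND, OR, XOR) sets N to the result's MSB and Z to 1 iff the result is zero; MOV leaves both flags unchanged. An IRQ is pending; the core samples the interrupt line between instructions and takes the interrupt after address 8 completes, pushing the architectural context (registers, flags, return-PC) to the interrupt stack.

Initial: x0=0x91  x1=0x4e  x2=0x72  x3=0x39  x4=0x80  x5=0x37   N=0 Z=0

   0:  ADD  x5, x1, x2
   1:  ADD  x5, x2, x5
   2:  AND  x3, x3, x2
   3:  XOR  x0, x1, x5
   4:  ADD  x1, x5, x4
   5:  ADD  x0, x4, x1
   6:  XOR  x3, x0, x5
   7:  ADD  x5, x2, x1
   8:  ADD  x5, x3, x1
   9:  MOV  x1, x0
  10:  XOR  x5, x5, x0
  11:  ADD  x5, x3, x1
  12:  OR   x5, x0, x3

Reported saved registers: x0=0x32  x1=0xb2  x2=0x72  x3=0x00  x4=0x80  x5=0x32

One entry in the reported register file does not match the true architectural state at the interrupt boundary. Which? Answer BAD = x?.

after  0: x0=0x91 x1=0x4e x2=0x72 x3=0x39 x4=0x80 x5=0xc0  N=1 Z=0
after  1: x0=0x91 x1=0x4e x2=0x72 x3=0x39 x4=0x80 x5=0x32  N=0 Z=0
after  2: x0=0x91 x1=0x4e x2=0x72 x3=0x30 x4=0x80 x5=0x32  N=0 Z=0
after  3: x0=0x7c x1=0x4e x2=0x72 x3=0x30 x4=0x80 x5=0x32  N=0 Z=0
after  4: x0=0x7c x1=0xb2 x2=0x72 x3=0x30 x4=0x80 x5=0x32  N=1 Z=0
after  5: x0=0x32 x1=0xb2 x2=0x72 x3=0x30 x4=0x80 x5=0x32  N=0 Z=0
after  6: x0=0x32 x1=0xb2 x2=0x72 x3=0x00 x4=0x80 x5=0x32  N=0 Z=1
after  7: x0=0x32 x1=0xb2 x2=0x72 x3=0x00 x4=0x80 x5=0x24  N=0 Z=0
after  8: x0=0x32 x1=0xb2 x2=0x72 x3=0x00 x4=0x80 x5=0xb2  N=1 Z=0
-- IRQ taken; context saved, return-PC = 9 --
mismatch: x5: reported 0x32 vs actual 0xb2

BAD = x5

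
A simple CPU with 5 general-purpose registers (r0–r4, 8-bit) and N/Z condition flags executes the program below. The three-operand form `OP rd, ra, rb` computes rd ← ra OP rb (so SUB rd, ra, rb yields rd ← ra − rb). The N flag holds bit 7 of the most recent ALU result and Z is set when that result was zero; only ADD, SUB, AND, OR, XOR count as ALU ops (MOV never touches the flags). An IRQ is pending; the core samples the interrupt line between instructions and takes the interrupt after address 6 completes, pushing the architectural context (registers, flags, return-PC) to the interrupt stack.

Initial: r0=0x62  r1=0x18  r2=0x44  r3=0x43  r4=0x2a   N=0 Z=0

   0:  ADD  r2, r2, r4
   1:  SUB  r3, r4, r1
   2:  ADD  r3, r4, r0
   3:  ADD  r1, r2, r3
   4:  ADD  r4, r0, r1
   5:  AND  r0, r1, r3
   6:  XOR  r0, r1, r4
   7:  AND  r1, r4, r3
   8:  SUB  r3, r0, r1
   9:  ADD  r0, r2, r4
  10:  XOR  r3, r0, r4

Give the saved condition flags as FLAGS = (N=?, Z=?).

FLAGS = (N=1, Z=0)

after  0: r0=0x62 r1=0x18 r2=0x6e r3=0x43 r4=0x2a  N=0 Z=0
after  1: r0=0x62 r1=0x18 r2=0x6e r3=0x12 r4=0x2a  N=0 Z=0
after  2: r0=0x62 r1=0x18 r2=0x6e r3=0x8c r4=0x2a  N=1 Z=0
after  3: r0=0x62 r1=0xfa r2=0x6e r3=0x8c r4=0x2a  N=1 Z=0
after  4: r0=0x62 r1=0xfa r2=0x6e r3=0x8c r4=0x5c  N=0 Z=0
after  5: r0=0x88 r1=0xfa r2=0x6e r3=0x8c r4=0x5c  N=1 Z=0
after  6: r0=0xa6 r1=0xfa r2=0x6e r3=0x8c r4=0x5c  N=1 Z=0
-- IRQ taken; context saved, return-PC = 7 --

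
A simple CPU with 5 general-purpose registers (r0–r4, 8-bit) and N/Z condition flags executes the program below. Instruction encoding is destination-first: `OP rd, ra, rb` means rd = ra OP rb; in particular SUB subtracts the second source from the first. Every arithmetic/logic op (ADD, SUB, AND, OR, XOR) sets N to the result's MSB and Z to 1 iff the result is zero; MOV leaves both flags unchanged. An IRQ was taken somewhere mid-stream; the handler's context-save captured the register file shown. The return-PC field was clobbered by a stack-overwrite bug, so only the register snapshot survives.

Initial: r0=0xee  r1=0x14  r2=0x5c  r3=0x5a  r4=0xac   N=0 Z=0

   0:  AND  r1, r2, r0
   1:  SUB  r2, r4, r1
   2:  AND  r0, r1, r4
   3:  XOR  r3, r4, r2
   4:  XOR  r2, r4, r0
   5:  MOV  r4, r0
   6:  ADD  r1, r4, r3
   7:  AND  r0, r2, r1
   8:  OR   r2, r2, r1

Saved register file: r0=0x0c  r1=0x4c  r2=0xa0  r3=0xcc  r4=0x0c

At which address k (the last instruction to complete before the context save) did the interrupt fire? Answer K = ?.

after  0: r0=0xee r1=0x4c r2=0x5c r3=0x5a r4=0xac  N=0 Z=0
after  1: r0=0xee r1=0x4c r2=0x60 r3=0x5a r4=0xac  N=0 Z=0
after  2: r0=0x0c r1=0x4c r2=0x60 r3=0x5a r4=0xac  N=0 Z=0
after  3: r0=0x0c r1=0x4c r2=0x60 r3=0xcc r4=0xac  N=1 Z=0
after  4: r0=0x0c r1=0x4c r2=0xa0 r3=0xcc r4=0xac  N=1 Z=0
after  5: r0=0x0c r1=0x4c r2=0xa0 r3=0xcc r4=0x0c  N=1 Z=0
-- IRQ taken; context saved, return-PC = 6 --

K = 5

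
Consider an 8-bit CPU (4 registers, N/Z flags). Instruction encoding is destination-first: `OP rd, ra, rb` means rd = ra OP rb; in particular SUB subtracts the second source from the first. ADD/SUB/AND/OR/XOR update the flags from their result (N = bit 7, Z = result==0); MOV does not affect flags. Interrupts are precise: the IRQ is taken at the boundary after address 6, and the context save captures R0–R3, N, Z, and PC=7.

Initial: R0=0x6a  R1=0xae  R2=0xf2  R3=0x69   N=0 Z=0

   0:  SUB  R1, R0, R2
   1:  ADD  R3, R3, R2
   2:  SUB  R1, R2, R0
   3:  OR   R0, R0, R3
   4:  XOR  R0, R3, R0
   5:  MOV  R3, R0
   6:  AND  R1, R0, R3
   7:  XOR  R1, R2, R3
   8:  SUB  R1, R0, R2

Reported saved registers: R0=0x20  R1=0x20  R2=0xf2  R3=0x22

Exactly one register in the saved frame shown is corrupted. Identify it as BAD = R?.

after  0: R0=0x6a R1=0x78 R2=0xf2 R3=0x69  N=0 Z=0
after  1: R0=0x6a R1=0x78 R2=0xf2 R3=0x5b  N=0 Z=0
after  2: R0=0x6a R1=0x88 R2=0xf2 R3=0x5b  N=1 Z=0
after  3: R0=0x7b R1=0x88 R2=0xf2 R3=0x5b  N=0 Z=0
after  4: R0=0x20 R1=0x88 R2=0xf2 R3=0x5b  N=0 Z=0
after  5: R0=0x20 R1=0x88 R2=0xf2 R3=0x20  N=0 Z=0
after  6: R0=0x20 R1=0x20 R2=0xf2 R3=0x20  N=0 Z=0
-- IRQ taken; context saved, return-PC = 7 --
mismatch: R3: reported 0x22 vs actual 0x20

BAD = R3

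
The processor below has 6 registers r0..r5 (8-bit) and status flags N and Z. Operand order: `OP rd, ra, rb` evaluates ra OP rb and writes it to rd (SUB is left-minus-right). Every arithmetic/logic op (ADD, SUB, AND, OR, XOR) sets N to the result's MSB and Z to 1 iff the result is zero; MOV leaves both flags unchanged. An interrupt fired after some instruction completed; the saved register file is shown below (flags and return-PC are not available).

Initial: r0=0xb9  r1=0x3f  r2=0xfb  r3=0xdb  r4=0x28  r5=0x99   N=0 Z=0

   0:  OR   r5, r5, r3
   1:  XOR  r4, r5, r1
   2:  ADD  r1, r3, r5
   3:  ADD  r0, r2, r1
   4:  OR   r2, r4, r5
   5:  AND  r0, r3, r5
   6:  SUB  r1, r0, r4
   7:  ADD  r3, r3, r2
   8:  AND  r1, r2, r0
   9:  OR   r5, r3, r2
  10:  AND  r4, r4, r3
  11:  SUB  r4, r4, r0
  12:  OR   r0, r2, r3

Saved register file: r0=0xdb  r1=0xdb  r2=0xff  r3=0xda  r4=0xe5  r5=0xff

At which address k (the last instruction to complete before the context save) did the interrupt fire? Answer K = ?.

after  0: r0=0xb9 r1=0x3f r2=0xfb r3=0xdb r4=0x28 r5=0xdb  N=1 Z=0
after  1: r0=0xb9 r1=0x3f r2=0xfb r3=0xdb r4=0xe4 r5=0xdb  N=1 Z=0
after  2: r0=0xb9 r1=0xb6 r2=0xfb r3=0xdb r4=0xe4 r5=0xdb  N=1 Z=0
after  3: r0=0xb1 r1=0xb6 r2=0xfb r3=0xdb r4=0xe4 r5=0xdb  N=1 Z=0
after  4: r0=0xb1 r1=0xb6 r2=0xff r3=0xdb r4=0xe4 r5=0xdb  N=1 Z=0
after  5: r0=0xdb r1=0xb6 r2=0xff r3=0xdb r4=0xe4 r5=0xdb  N=1 Z=0
after  6: r0=0xdb r1=0xf7 r2=0xff r3=0xdb r4=0xe4 r5=0xdb  N=1 Z=0
after  7: r0=0xdb r1=0xf7 r2=0xff r3=0xda r4=0xe4 r5=0xdb  N=1 Z=0
after  8: r0=0xdb r1=0xdb r2=0xff r3=0xda r4=0xe4 r5=0xdb  N=1 Z=0
after  9: r0=0xdb r1=0xdb r2=0xff r3=0xda r4=0xe4 r5=0xff  N=1 Z=0
after 10: r0=0xdb r1=0xdb r2=0xff r3=0xda r4=0xc0 r5=0xff  N=1 Z=0
after 11: r0=0xdb r1=0xdb r2=0xff r3=0xda r4=0xe5 r5=0xff  N=1 Z=0
-- IRQ taken; context saved, return-PC = 12 --

K = 11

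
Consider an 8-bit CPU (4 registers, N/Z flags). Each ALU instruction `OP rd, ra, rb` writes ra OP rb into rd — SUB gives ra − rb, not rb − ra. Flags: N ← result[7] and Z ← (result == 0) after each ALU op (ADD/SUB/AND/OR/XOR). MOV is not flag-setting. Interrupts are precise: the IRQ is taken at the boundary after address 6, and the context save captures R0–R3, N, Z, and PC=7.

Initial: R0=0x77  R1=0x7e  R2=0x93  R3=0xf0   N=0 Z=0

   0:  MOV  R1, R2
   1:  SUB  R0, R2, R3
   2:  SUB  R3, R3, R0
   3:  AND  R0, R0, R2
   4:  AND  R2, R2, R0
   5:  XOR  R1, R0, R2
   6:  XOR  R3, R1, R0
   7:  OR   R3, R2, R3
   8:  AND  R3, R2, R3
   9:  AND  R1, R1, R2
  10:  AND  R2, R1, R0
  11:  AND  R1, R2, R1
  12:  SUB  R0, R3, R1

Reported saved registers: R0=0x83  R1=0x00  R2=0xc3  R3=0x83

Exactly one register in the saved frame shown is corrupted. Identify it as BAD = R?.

after  0: R0=0x77 R1=0x93 R2=0x93 R3=0xf0  N=0 Z=0
after  1: R0=0xa3 R1=0x93 R2=0x93 R3=0xf0  N=1 Z=0
after  2: R0=0xa3 R1=0x93 R2=0x93 R3=0x4d  N=0 Z=0
after  3: R0=0x83 R1=0x93 R2=0x93 R3=0x4d  N=1 Z=0
after  4: R0=0x83 R1=0x93 R2=0x83 R3=0x4d  N=1 Z=0
after  5: R0=0x83 R1=0x00 R2=0x83 R3=0x4d  N=0 Z=1
after  6: R0=0x83 R1=0x00 R2=0x83 R3=0x83  N=1 Z=0
-- IRQ taken; context saved, return-PC = 7 --
mismatch: R2: reported 0xc3 vs actual 0x83

BAD = R2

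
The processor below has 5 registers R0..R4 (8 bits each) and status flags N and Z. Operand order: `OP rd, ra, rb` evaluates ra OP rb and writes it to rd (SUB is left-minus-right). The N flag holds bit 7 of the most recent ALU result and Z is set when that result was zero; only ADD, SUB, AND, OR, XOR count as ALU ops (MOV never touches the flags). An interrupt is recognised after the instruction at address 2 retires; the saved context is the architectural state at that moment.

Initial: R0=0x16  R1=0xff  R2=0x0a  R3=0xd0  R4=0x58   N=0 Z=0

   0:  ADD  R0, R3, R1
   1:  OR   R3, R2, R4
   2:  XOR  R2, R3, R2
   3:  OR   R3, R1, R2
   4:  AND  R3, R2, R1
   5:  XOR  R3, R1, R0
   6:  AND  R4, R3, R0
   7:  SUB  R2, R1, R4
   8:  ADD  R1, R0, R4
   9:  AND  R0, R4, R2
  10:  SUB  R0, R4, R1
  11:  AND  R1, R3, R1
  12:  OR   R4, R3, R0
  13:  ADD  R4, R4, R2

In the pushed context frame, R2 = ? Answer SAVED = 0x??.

after  0: R0=0xcf R1=0xff R2=0x0a R3=0xd0 R4=0x58  N=1 Z=0
after  1: R0=0xcf R1=0xff R2=0x0a R3=0x5a R4=0x58  N=0 Z=0
after  2: R0=0xcf R1=0xff R2=0x50 R3=0x5a R4=0x58  N=0 Z=0
-- IRQ taken; context saved, return-PC = 3 --

SAVED = 0x50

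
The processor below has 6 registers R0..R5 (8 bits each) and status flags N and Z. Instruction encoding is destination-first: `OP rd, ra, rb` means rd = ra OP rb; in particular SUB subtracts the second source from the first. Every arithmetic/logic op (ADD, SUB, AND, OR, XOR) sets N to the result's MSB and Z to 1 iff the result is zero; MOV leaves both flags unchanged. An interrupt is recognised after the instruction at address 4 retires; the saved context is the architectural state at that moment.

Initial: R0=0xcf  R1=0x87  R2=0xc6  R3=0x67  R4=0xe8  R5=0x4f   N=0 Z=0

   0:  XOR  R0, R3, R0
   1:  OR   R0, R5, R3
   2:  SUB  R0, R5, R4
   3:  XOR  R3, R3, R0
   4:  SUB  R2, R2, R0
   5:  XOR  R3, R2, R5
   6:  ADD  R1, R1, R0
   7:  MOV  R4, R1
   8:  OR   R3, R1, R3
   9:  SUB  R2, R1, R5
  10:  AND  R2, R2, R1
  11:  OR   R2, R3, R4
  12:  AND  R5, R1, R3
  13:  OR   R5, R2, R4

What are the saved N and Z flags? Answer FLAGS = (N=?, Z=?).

FLAGS = (N=0, Z=0)

after  0: R0=0xa8 R1=0x87 R2=0xc6 R3=0x67 R4=0xe8 R5=0x4f  N=1 Z=0
after  1: R0=0x6f R1=0x87 R2=0xc6 R3=0x67 R4=0xe8 R5=0x4f  N=0 Z=0
after  2: R0=0x67 R1=0x87 R2=0xc6 R3=0x67 R4=0xe8 R5=0x4f  N=0 Z=0
after  3: R0=0x67 R1=0x87 R2=0xc6 R3=0x00 R4=0xe8 R5=0x4f  N=0 Z=1
after  4: R0=0x67 R1=0x87 R2=0x5f R3=0x00 R4=0xe8 R5=0x4f  N=0 Z=0
-- IRQ taken; context saved, return-PC = 5 --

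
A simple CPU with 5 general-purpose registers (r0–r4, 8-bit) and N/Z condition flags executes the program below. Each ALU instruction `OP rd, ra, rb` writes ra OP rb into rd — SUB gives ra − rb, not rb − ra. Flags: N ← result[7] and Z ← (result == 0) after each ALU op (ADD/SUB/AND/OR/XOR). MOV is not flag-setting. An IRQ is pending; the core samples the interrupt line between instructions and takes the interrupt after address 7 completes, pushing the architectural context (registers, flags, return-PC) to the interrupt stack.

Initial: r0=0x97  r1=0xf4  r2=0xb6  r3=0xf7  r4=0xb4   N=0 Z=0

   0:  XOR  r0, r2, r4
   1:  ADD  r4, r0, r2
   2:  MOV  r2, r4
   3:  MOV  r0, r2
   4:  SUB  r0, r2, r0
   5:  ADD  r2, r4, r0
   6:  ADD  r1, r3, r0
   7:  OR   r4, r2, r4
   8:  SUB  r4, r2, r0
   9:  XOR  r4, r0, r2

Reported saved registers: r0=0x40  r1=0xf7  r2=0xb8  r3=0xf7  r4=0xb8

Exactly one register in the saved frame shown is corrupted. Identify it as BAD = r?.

BAD = r0

after  0: r0=0x02 r1=0xf4 r2=0xb6 r3=0xf7 r4=0xb4  N=0 Z=0
after  1: r0=0x02 r1=0xf4 r2=0xb6 r3=0xf7 r4=0xb8  N=1 Z=0
after  2: r0=0x02 r1=0xf4 r2=0xb8 r3=0xf7 r4=0xb8  N=1 Z=0
after  3: r0=0xb8 r1=0xf4 r2=0xb8 r3=0xf7 r4=0xb8  N=1 Z=0
after  4: r0=0x00 r1=0xf4 r2=0xb8 r3=0xf7 r4=0xb8  N=0 Z=1
after  5: r0=0x00 r1=0xf4 r2=0xb8 r3=0xf7 r4=0xb8  N=1 Z=0
after  6: r0=0x00 r1=0xf7 r2=0xb8 r3=0xf7 r4=0xb8  N=1 Z=0
after  7: r0=0x00 r1=0xf7 r2=0xb8 r3=0xf7 r4=0xb8  N=1 Z=0
-- IRQ taken; context saved, return-PC = 8 --
mismatch: r0: reported 0x40 vs actual 0x00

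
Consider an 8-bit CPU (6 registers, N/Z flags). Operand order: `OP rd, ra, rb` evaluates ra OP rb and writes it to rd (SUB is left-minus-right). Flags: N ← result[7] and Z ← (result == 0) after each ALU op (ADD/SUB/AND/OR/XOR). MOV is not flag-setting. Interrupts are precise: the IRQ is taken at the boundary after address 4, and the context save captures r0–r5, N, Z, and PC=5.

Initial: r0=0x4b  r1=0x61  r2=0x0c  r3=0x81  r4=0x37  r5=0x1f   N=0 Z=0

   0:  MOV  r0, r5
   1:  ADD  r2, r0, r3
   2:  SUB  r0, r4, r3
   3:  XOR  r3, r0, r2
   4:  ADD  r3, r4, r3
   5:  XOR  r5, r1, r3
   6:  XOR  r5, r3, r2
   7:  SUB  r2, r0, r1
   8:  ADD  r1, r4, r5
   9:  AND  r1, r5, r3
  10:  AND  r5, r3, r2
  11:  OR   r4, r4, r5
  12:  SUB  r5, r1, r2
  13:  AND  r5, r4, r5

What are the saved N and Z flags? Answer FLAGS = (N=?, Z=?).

after  0: r0=0x1f r1=0x61 r2=0x0c r3=0x81 r4=0x37 r5=0x1f  N=0 Z=0
after  1: r0=0x1f r1=0x61 r2=0xa0 r3=0x81 r4=0x37 r5=0x1f  N=1 Z=0
after  2: r0=0xb6 r1=0x61 r2=0xa0 r3=0x81 r4=0x37 r5=0x1f  N=1 Z=0
after  3: r0=0xb6 r1=0x61 r2=0xa0 r3=0x16 r4=0x37 r5=0x1f  N=0 Z=0
after  4: r0=0xb6 r1=0x61 r2=0xa0 r3=0x4d r4=0x37 r5=0x1f  N=0 Z=0
-- IRQ taken; context saved, return-PC = 5 --

FLAGS = (N=0, Z=0)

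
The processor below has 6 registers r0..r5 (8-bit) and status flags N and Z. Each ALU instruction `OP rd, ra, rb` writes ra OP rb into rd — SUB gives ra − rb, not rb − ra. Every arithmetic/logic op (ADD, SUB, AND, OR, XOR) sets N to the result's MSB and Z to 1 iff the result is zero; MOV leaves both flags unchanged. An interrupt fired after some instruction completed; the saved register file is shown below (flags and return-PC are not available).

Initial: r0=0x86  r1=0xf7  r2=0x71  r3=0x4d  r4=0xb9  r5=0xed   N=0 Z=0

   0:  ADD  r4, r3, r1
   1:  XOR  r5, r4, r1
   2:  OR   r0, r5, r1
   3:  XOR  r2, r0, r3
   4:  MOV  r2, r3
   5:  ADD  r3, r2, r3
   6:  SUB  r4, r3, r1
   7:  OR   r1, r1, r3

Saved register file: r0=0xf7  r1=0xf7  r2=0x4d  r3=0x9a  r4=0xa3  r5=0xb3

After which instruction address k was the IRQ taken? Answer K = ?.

K = 6

after  0: r0=0x86 r1=0xf7 r2=0x71 r3=0x4d r4=0x44 r5=0xed  N=0 Z=0
after  1: r0=0x86 r1=0xf7 r2=0x71 r3=0x4d r4=0x44 r5=0xb3  N=1 Z=0
after  2: r0=0xf7 r1=0xf7 r2=0x71 r3=0x4d r4=0x44 r5=0xb3  N=1 Z=0
after  3: r0=0xf7 r1=0xf7 r2=0xba r3=0x4d r4=0x44 r5=0xb3  N=1 Z=0
after  4: r0=0xf7 r1=0xf7 r2=0x4d r3=0x4d r4=0x44 r5=0xb3  N=1 Z=0
after  5: r0=0xf7 r1=0xf7 r2=0x4d r3=0x9a r4=0x44 r5=0xb3  N=1 Z=0
after  6: r0=0xf7 r1=0xf7 r2=0x4d r3=0x9a r4=0xa3 r5=0xb3  N=1 Z=0
-- IRQ taken; context saved, return-PC = 7 --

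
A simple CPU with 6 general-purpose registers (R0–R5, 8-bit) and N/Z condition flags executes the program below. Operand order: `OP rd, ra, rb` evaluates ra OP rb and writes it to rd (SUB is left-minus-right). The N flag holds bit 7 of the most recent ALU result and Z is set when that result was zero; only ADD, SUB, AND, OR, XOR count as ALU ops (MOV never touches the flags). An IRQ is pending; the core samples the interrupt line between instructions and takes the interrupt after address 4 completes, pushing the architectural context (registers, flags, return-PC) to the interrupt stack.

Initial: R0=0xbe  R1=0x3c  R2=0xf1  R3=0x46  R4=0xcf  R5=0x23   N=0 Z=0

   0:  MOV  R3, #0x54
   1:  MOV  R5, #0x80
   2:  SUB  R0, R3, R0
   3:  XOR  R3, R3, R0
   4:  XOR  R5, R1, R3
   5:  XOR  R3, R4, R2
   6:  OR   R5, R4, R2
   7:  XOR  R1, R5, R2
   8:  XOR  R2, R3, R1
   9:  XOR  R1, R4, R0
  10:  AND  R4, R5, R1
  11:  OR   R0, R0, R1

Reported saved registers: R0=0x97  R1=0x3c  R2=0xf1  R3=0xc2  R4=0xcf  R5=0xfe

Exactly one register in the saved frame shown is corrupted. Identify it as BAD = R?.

BAD = R0

after  0: R0=0xbe R1=0x3c R2=0xf1 R3=0x54 R4=0xcf R5=0x23  N=0 Z=0
after  1: R0=0xbe R1=0x3c R2=0xf1 R3=0x54 R4=0xcf R5=0x80  N=0 Z=0
after  2: R0=0x96 R1=0x3c R2=0xf1 R3=0x54 R4=0xcf R5=0x80  N=1 Z=0
after  3: R0=0x96 R1=0x3c R2=0xf1 R3=0xc2 R4=0xcf R5=0x80  N=1 Z=0
after  4: R0=0x96 R1=0x3c R2=0xf1 R3=0xc2 R4=0xcf R5=0xfe  N=1 Z=0
-- IRQ taken; context saved, return-PC = 5 --
mismatch: R0: reported 0x97 vs actual 0x96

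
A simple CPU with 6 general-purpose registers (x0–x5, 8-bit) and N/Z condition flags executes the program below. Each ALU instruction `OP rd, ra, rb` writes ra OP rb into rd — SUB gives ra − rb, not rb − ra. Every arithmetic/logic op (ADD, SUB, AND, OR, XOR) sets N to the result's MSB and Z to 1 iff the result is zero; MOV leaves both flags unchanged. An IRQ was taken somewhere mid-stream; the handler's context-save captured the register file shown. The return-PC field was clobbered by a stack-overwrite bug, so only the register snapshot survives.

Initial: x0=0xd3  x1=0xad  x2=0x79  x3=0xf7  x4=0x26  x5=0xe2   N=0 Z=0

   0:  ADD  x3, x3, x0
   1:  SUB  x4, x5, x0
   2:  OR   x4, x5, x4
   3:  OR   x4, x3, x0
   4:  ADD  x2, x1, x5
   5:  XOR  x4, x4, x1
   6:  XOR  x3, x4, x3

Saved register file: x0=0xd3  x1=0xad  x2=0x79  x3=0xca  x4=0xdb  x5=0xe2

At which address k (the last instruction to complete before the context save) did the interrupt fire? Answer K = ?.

K = 3

after  0: x0=0xd3 x1=0xad x2=0x79 x3=0xca x4=0x26 x5=0xe2  N=1 Z=0
after  1: x0=0xd3 x1=0xad x2=0x79 x3=0xca x4=0x0f x5=0xe2  N=0 Z=0
after  2: x0=0xd3 x1=0xad x2=0x79 x3=0xca x4=0xef x5=0xe2  N=1 Z=0
after  3: x0=0xd3 x1=0xad x2=0x79 x3=0xca x4=0xdb x5=0xe2  N=1 Z=0
-- IRQ taken; context saved, return-PC = 4 --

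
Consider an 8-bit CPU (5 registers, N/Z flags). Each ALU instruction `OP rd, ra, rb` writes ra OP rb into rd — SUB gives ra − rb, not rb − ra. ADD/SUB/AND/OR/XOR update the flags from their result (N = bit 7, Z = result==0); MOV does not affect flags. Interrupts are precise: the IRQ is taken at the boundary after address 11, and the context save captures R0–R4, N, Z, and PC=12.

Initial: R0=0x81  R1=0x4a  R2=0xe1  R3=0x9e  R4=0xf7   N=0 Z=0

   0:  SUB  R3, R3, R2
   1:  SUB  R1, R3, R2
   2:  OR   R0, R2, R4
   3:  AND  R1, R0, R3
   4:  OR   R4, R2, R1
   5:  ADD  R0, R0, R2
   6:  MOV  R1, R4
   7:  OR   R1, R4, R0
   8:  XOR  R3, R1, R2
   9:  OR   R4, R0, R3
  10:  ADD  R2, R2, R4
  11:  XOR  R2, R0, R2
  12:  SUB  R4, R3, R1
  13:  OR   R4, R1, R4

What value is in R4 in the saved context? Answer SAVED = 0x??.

SAVED = 0xdc

after  0: R0=0x81 R1=0x4a R2=0xe1 R3=0xbd R4=0xf7  N=1 Z=0
after  1: R0=0x81 R1=0xdc R2=0xe1 R3=0xbd R4=0xf7  N=1 Z=0
after  2: R0=0xf7 R1=0xdc R2=0xe1 R3=0xbd R4=0xf7  N=1 Z=0
after  3: R0=0xf7 R1=0xb5 R2=0xe1 R3=0xbd R4=0xf7  N=1 Z=0
after  4: R0=0xf7 R1=0xb5 R2=0xe1 R3=0xbd R4=0xf5  N=1 Z=0
after  5: R0=0xd8 R1=0xb5 R2=0xe1 R3=0xbd R4=0xf5  N=1 Z=0
after  6: R0=0xd8 R1=0xf5 R2=0xe1 R3=0xbd R4=0xf5  N=1 Z=0
after  7: R0=0xd8 R1=0xfd R2=0xe1 R3=0xbd R4=0xf5  N=1 Z=0
after  8: R0=0xd8 R1=0xfd R2=0xe1 R3=0x1c R4=0xf5  N=0 Z=0
after  9: R0=0xd8 R1=0xfd R2=0xe1 R3=0x1c R4=0xdc  N=1 Z=0
after 10: R0=0xd8 R1=0xfd R2=0xbd R3=0x1c R4=0xdc  N=1 Z=0
after 11: R0=0xd8 R1=0xfd R2=0x65 R3=0x1c R4=0xdc  N=0 Z=0
-- IRQ taken; context saved, return-PC = 12 --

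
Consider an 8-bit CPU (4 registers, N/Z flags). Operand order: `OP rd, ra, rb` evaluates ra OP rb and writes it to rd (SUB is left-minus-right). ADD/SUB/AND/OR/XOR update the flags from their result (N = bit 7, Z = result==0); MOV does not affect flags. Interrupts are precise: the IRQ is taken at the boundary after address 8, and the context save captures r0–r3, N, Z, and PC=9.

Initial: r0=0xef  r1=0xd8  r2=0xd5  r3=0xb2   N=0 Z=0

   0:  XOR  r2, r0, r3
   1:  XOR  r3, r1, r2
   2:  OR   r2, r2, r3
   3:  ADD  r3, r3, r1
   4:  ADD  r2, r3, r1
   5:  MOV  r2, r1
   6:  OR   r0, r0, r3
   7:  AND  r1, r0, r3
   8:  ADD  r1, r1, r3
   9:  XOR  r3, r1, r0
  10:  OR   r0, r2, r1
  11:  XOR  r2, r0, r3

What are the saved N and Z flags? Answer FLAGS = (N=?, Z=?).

FLAGS = (N=1, Z=0)

after  0: r0=0xef r1=0xd8 r2=0x5d r3=0xb2  N=0 Z=0
after  1: r0=0xef r1=0xd8 r2=0x5d r3=0x85  N=1 Z=0
after  2: r0=0xef r1=0xd8 r2=0xdd r3=0x85  N=1 Z=0
after  3: r0=0xef r1=0xd8 r2=0xdd r3=0x5d  N=0 Z=0
after  4: r0=0xef r1=0xd8 r2=0x35 r3=0x5d  N=0 Z=0
after  5: r0=0xef r1=0xd8 r2=0xd8 r3=0x5d  N=0 Z=0
after  6: r0=0xff r1=0xd8 r2=0xd8 r3=0x5d  N=1 Z=0
after  7: r0=0xff r1=0x5d r2=0xd8 r3=0x5d  N=0 Z=0
after  8: r0=0xff r1=0xba r2=0xd8 r3=0x5d  N=1 Z=0
-- IRQ taken; context saved, return-PC = 9 --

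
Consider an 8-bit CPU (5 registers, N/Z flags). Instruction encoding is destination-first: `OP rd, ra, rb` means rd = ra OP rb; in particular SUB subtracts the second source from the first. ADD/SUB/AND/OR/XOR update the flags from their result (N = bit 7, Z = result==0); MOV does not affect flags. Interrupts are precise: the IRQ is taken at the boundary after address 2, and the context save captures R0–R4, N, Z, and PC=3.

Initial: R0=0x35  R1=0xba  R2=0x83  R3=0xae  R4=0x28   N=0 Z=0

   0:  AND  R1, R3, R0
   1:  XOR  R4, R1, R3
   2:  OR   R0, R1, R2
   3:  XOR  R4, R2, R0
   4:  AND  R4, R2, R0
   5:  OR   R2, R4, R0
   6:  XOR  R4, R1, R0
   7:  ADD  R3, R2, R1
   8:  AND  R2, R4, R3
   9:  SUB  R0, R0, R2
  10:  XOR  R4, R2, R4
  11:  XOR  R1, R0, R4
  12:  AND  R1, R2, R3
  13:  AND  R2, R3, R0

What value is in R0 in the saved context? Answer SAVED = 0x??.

SAVED = 0xa7

after  0: R0=0x35 R1=0x24 R2=0x83 R3=0xae R4=0x28  N=0 Z=0
after  1: R0=0x35 R1=0x24 R2=0x83 R3=0xae R4=0x8a  N=1 Z=0
after  2: R0=0xa7 R1=0x24 R2=0x83 R3=0xae R4=0x8a  N=1 Z=0
-- IRQ taken; context saved, return-PC = 3 --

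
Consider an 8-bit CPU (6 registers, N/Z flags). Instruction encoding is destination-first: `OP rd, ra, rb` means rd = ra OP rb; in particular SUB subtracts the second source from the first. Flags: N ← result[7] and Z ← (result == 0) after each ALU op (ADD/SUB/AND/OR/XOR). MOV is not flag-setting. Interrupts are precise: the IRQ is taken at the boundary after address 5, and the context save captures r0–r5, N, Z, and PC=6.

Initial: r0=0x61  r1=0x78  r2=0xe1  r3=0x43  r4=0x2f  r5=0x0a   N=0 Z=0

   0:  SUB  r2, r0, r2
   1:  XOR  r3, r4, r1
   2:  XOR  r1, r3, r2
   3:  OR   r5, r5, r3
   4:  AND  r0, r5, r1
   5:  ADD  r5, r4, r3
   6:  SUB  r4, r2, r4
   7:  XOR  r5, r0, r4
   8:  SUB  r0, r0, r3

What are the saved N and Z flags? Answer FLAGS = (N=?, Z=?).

FLAGS = (N=1, Z=0)

after  0: r0=0x61 r1=0x78 r2=0x80 r3=0x43 r4=0x2f r5=0x0a  N=1 Z=0
after  1: r0=0x61 r1=0x78 r2=0x80 r3=0x57 r4=0x2f r5=0x0a  N=0 Z=0
after  2: r0=0x61 r1=0xd7 r2=0x80 r3=0x57 r4=0x2f r5=0x0a  N=1 Z=0
after  3: r0=0x61 r1=0xd7 r2=0x80 r3=0x57 r4=0x2f r5=0x5f  N=0 Z=0
after  4: r0=0x57 r1=0xd7 r2=0x80 r3=0x57 r4=0x2f r5=0x5f  N=0 Z=0
after  5: r0=0x57 r1=0xd7 r2=0x80 r3=0x57 r4=0x2f r5=0x86  N=1 Z=0
-- IRQ taken; context saved, return-PC = 6 --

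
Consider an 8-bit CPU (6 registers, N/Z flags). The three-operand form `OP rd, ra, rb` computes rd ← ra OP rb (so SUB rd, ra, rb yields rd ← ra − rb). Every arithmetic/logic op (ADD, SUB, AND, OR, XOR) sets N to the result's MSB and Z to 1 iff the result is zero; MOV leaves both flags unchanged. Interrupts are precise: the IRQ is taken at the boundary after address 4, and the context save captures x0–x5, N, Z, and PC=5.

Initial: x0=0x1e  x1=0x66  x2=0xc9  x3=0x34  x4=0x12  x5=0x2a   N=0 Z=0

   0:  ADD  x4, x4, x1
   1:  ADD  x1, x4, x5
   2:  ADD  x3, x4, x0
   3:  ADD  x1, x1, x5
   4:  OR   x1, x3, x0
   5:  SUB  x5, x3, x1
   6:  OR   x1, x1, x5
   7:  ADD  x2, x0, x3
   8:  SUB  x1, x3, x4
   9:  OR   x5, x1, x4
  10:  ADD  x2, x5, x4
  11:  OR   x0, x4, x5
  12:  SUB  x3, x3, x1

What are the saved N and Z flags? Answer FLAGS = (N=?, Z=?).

after  0: x0=0x1e x1=0x66 x2=0xc9 x3=0x34 x4=0x78 x5=0x2a  N=0 Z=0
after  1: x0=0x1e x1=0xa2 x2=0xc9 x3=0x34 x4=0x78 x5=0x2a  N=1 Z=0
after  2: x0=0x1e x1=0xa2 x2=0xc9 x3=0x96 x4=0x78 x5=0x2a  N=1 Z=0
after  3: x0=0x1e x1=0xcc x2=0xc9 x3=0x96 x4=0x78 x5=0x2a  N=1 Z=0
after  4: x0=0x1e x1=0x9e x2=0xc9 x3=0x96 x4=0x78 x5=0x2a  N=1 Z=0
-- IRQ taken; context saved, return-PC = 5 --

FLAGS = (N=1, Z=0)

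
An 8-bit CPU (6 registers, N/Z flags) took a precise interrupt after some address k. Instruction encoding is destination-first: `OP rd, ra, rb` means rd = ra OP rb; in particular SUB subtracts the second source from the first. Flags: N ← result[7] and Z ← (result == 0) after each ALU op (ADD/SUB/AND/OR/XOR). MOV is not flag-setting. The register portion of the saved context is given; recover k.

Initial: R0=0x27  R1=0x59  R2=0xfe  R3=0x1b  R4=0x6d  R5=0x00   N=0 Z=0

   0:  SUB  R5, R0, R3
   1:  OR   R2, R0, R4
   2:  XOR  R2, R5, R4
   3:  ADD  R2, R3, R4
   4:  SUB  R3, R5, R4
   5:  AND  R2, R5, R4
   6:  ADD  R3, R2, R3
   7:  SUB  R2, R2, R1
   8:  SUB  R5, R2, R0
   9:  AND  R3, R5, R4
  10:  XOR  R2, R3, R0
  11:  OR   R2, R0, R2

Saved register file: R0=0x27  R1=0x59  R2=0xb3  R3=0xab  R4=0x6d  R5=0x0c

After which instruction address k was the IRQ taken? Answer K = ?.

K = 7

after  0: R0=0x27 R1=0x59 R2=0xfe R3=0x1b R4=0x6d R5=0x0c  N=0 Z=0
after  1: R0=0x27 R1=0x59 R2=0x6f R3=0x1b R4=0x6d R5=0x0c  N=0 Z=0
after  2: R0=0x27 R1=0x59 R2=0x61 R3=0x1b R4=0x6d R5=0x0c  N=0 Z=0
after  3: R0=0x27 R1=0x59 R2=0x88 R3=0x1b R4=0x6d R5=0x0c  N=1 Z=0
after  4: R0=0x27 R1=0x59 R2=0x88 R3=0x9f R4=0x6d R5=0x0c  N=1 Z=0
after  5: R0=0x27 R1=0x59 R2=0x0c R3=0x9f R4=0x6d R5=0x0c  N=0 Z=0
after  6: R0=0x27 R1=0x59 R2=0x0c R3=0xab R4=0x6d R5=0x0c  N=1 Z=0
after  7: R0=0x27 R1=0x59 R2=0xb3 R3=0xab R4=0x6d R5=0x0c  N=1 Z=0
-- IRQ taken; context saved, return-PC = 8 --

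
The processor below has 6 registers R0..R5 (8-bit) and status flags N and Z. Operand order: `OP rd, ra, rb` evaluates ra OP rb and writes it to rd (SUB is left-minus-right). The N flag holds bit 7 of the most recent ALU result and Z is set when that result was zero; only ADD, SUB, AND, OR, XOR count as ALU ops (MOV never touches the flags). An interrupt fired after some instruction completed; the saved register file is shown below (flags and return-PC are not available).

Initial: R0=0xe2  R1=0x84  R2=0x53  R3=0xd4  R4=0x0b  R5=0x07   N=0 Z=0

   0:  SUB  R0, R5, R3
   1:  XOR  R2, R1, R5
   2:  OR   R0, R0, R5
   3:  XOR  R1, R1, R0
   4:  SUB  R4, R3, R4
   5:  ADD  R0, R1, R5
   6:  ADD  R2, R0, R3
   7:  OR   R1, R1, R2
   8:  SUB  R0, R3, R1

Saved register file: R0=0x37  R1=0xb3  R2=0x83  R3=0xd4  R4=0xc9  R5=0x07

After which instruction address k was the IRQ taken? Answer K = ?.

K = 4

after  0: R0=0x33 R1=0x84 R2=0x53 R3=0xd4 R4=0x0b R5=0x07  N=0 Z=0
after  1: R0=0x33 R1=0x84 R2=0x83 R3=0xd4 R4=0x0b R5=0x07  N=1 Z=0
after  2: R0=0x37 R1=0x84 R2=0x83 R3=0xd4 R4=0x0b R5=0x07  N=0 Z=0
after  3: R0=0x37 R1=0xb3 R2=0x83 R3=0xd4 R4=0x0b R5=0x07  N=1 Z=0
after  4: R0=0x37 R1=0xb3 R2=0x83 R3=0xd4 R4=0xc9 R5=0x07  N=1 Z=0
-- IRQ taken; context saved, return-PC = 5 --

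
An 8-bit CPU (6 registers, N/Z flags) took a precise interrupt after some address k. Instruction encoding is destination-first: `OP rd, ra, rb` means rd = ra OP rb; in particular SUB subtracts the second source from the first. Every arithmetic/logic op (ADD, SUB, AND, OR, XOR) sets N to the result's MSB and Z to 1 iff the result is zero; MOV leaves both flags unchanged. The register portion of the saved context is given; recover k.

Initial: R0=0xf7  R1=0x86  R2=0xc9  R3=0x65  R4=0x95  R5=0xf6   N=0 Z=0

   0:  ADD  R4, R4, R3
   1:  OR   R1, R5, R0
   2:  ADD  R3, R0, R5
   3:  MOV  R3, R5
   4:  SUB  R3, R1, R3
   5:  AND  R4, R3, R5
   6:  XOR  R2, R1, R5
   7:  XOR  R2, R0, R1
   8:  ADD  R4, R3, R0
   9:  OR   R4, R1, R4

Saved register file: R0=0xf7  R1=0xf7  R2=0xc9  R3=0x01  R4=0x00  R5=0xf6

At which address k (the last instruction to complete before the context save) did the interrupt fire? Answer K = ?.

K = 5

after  0: R0=0xf7 R1=0x86 R2=0xc9 R3=0x65 R4=0xfa R5=0xf6  N=1 Z=0
after  1: R0=0xf7 R1=0xf7 R2=0xc9 R3=0x65 R4=0xfa R5=0xf6  N=1 Z=0
after  2: R0=0xf7 R1=0xf7 R2=0xc9 R3=0xed R4=0xfa R5=0xf6  N=1 Z=0
after  3: R0=0xf7 R1=0xf7 R2=0xc9 R3=0xf6 R4=0xfa R5=0xf6  N=1 Z=0
after  4: R0=0xf7 R1=0xf7 R2=0xc9 R3=0x01 R4=0xfa R5=0xf6  N=0 Z=0
after  5: R0=0xf7 R1=0xf7 R2=0xc9 R3=0x01 R4=0x00 R5=0xf6  N=0 Z=1
-- IRQ taken; context saved, return-PC = 6 --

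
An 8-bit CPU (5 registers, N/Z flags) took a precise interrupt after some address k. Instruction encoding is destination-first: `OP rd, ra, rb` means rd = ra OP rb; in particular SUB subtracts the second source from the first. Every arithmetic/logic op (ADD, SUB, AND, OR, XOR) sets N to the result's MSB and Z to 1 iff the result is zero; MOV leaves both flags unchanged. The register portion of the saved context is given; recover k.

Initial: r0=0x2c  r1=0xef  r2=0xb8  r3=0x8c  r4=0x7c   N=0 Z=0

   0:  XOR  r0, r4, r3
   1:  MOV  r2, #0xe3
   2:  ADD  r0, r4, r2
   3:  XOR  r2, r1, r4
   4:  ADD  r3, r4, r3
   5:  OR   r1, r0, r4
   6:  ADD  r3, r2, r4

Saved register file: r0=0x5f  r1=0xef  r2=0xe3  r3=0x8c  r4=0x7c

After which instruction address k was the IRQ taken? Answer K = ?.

K = 2

after  0: r0=0xf0 r1=0xef r2=0xb8 r3=0x8c r4=0x7c  N=1 Z=0
after  1: r0=0xf0 r1=0xef r2=0xe3 r3=0x8c r4=0x7c  N=1 Z=0
after  2: r0=0x5f r1=0xef r2=0xe3 r3=0x8c r4=0x7c  N=0 Z=0
-- IRQ taken; context saved, return-PC = 3 --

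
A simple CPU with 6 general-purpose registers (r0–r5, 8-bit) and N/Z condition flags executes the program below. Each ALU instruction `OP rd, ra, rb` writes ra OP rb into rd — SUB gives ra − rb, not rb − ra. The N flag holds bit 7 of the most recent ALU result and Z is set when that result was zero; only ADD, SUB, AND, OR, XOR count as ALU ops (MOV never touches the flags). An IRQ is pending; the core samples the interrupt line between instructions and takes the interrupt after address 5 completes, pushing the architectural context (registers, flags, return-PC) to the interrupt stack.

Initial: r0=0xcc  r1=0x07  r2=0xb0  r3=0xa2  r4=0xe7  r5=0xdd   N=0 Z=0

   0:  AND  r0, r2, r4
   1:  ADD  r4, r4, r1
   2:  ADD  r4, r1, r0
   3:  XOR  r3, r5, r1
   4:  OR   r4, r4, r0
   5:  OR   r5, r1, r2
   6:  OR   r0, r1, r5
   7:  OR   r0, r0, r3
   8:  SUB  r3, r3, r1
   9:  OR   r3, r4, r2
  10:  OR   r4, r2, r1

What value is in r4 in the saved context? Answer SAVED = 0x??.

SAVED = 0xa7

after  0: r0=0xa0 r1=0x07 r2=0xb0 r3=0xa2 r4=0xe7 r5=0xdd  N=1 Z=0
after  1: r0=0xa0 r1=0x07 r2=0xb0 r3=0xa2 r4=0xee r5=0xdd  N=1 Z=0
after  2: r0=0xa0 r1=0x07 r2=0xb0 r3=0xa2 r4=0xa7 r5=0xdd  N=1 Z=0
after  3: r0=0xa0 r1=0x07 r2=0xb0 r3=0xda r4=0xa7 r5=0xdd  N=1 Z=0
after  4: r0=0xa0 r1=0x07 r2=0xb0 r3=0xda r4=0xa7 r5=0xdd  N=1 Z=0
after  5: r0=0xa0 r1=0x07 r2=0xb0 r3=0xda r4=0xa7 r5=0xb7  N=1 Z=0
-- IRQ taken; context saved, return-PC = 6 --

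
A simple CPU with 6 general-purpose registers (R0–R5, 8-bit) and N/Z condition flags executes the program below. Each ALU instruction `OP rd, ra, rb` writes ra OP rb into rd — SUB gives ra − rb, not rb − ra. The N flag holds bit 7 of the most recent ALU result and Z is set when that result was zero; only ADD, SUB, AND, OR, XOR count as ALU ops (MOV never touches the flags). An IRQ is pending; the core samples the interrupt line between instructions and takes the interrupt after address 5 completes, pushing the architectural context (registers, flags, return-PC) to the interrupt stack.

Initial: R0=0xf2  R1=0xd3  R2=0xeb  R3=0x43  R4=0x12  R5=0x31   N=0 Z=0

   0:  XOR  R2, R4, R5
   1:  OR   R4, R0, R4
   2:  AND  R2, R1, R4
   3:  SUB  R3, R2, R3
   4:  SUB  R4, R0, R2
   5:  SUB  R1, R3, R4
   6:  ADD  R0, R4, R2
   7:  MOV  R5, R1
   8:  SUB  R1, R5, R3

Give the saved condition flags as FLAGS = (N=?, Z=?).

after  0: R0=0xf2 R1=0xd3 R2=0x23 R3=0x43 R4=0x12 R5=0x31  N=0 Z=0
after  1: R0=0xf2 R1=0xd3 R2=0x23 R3=0x43 R4=0xf2 R5=0x31  N=1 Z=0
after  2: R0=0xf2 R1=0xd3 R2=0xd2 R3=0x43 R4=0xf2 R5=0x31  N=1 Z=0
after  3: R0=0xf2 R1=0xd3 R2=0xd2 R3=0x8f R4=0xf2 R5=0x31  N=1 Z=0
after  4: R0=0xf2 R1=0xd3 R2=0xd2 R3=0x8f R4=0x20 R5=0x31  N=0 Z=0
after  5: R0=0xf2 R1=0x6f R2=0xd2 R3=0x8f R4=0x20 R5=0x31  N=0 Z=0
-- IRQ taken; context saved, return-PC = 6 --

FLAGS = (N=0, Z=0)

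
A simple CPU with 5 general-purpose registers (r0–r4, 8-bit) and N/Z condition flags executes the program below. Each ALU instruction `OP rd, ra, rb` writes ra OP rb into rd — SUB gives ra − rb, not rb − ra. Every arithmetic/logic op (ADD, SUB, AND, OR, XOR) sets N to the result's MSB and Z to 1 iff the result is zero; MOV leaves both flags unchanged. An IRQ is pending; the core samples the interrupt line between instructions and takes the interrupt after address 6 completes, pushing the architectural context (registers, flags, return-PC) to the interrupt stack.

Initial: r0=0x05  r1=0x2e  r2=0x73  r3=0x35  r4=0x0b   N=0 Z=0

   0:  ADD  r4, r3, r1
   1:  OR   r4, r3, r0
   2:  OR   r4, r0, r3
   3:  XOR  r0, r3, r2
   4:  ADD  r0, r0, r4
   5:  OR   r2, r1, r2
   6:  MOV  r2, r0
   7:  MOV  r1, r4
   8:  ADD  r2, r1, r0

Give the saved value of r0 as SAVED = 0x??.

after  0: r0=0x05 r1=0x2e r2=0x73 r3=0x35 r4=0x63  N=0 Z=0
after  1: r0=0x05 r1=0x2e r2=0x73 r3=0x35 r4=0x35  N=0 Z=0
after  2: r0=0x05 r1=0x2e r2=0x73 r3=0x35 r4=0x35  N=0 Z=0
after  3: r0=0x46 r1=0x2e r2=0x73 r3=0x35 r4=0x35  N=0 Z=0
after  4: r0=0x7b r1=0x2e r2=0x73 r3=0x35 r4=0x35  N=0 Z=0
after  5: r0=0x7b r1=0x2e r2=0x7f r3=0x35 r4=0x35  N=0 Z=0
after  6: r0=0x7b r1=0x2e r2=0x7b r3=0x35 r4=0x35  N=0 Z=0
-- IRQ taken; context saved, return-PC = 7 --

SAVED = 0x7b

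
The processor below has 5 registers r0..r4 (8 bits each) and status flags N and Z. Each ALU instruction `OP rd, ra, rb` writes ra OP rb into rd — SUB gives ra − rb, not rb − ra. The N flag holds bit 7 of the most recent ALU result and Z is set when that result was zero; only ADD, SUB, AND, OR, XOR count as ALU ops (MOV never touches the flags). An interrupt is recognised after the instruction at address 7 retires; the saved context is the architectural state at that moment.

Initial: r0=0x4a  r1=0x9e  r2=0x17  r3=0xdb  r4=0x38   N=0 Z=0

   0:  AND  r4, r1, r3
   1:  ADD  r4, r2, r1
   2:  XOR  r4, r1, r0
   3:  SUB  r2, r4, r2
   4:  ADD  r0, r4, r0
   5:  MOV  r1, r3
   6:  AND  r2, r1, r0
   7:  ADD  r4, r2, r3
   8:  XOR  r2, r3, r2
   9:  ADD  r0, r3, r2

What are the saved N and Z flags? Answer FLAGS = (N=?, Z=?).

after  0: r0=0x4a r1=0x9e r2=0x17 r3=0xdb r4=0x9a  N=1 Z=0
after  1: r0=0x4a r1=0x9e r2=0x17 r3=0xdb r4=0xb5  N=1 Z=0
after  2: r0=0x4a r1=0x9e r2=0x17 r3=0xdb r4=0xd4  N=1 Z=0
after  3: r0=0x4a r1=0x9e r2=0xbd r3=0xdb r4=0xd4  N=1 Z=0
after  4: r0=0x1e r1=0x9e r2=0xbd r3=0xdb r4=0xd4  N=0 Z=0
after  5: r0=0x1e r1=0xdb r2=0xbd r3=0xdb r4=0xd4  N=0 Z=0
after  6: r0=0x1e r1=0xdb r2=0x1a r3=0xdb r4=0xd4  N=0 Z=0
after  7: r0=0x1e r1=0xdb r2=0x1a r3=0xdb r4=0xf5  N=1 Z=0
-- IRQ taken; context saved, return-PC = 8 --

FLAGS = (N=1, Z=0)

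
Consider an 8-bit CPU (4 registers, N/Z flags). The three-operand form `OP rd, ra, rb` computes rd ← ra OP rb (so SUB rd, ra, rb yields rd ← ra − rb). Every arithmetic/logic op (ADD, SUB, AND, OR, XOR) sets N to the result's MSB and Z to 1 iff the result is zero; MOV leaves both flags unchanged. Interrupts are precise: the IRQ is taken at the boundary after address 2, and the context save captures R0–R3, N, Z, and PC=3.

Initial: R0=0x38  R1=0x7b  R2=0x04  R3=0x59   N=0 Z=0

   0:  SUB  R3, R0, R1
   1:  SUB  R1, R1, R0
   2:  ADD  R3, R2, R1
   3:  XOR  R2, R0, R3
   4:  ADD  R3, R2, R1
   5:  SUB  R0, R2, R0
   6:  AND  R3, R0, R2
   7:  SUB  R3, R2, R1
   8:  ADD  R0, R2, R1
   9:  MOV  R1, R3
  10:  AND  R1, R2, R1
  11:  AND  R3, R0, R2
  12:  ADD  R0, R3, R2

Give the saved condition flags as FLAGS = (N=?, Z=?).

after  0: R0=0x38 R1=0x7b R2=0x04 R3=0xbd  N=1 Z=0
after  1: R0=0x38 R1=0x43 R2=0x04 R3=0xbd  N=0 Z=0
after  2: R0=0x38 R1=0x43 R2=0x04 R3=0x47  N=0 Z=0
-- IRQ taken; context saved, return-PC = 3 --

FLAGS = (N=0, Z=0)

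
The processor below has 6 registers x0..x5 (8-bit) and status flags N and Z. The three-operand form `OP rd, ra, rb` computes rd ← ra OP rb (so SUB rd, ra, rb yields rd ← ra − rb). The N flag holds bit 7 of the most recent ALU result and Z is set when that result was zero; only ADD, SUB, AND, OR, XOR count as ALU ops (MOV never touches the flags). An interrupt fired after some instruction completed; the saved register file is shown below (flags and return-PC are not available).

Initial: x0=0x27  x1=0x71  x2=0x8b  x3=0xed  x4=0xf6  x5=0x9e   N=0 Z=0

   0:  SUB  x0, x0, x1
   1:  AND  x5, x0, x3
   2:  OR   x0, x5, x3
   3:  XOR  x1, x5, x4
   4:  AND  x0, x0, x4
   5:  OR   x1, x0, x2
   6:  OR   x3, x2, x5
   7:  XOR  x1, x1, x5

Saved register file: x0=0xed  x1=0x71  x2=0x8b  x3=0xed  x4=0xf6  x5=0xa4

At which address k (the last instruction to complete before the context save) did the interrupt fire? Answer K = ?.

after  0: x0=0xb6 x1=0x71 x2=0x8b x3=0xed x4=0xf6 x5=0x9e  N=1 Z=0
after  1: x0=0xb6 x1=0x71 x2=0x8b x3=0xed x4=0xf6 x5=0xa4  N=1 Z=0
after  2: x0=0xed x1=0x71 x2=0x8b x3=0xed x4=0xf6 x5=0xa4  N=1 Z=0
-- IRQ taken; context saved, return-PC = 3 --

K = 2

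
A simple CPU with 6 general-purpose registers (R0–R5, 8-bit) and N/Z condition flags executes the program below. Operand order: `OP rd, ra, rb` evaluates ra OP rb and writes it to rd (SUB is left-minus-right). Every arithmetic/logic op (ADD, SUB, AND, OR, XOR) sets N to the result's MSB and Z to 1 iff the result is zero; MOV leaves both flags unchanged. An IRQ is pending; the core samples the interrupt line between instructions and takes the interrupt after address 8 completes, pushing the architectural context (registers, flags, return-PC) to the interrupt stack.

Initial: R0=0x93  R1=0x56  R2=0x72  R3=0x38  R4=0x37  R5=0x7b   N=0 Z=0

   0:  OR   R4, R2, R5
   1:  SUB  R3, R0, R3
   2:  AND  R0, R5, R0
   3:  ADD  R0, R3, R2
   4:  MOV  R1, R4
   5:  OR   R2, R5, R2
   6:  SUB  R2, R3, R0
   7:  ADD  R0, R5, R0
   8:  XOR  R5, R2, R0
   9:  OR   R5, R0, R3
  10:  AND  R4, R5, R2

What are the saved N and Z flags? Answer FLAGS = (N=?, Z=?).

FLAGS = (N=1, Z=0)

after  0: R0=0x93 R1=0x56 R2=0x72 R3=0x38 R4=0x7b R5=0x7b  N=0 Z=0
after  1: R0=0x93 R1=0x56 R2=0x72 R3=0x5b R4=0x7b R5=0x7b  N=0 Z=0
after  2: R0=0x13 R1=0x56 R2=0x72 R3=0x5b R4=0x7b R5=0x7b  N=0 Z=0
after  3: R0=0xcd R1=0x56 R2=0x72 R3=0x5b R4=0x7b R5=0x7b  N=1 Z=0
after  4: R0=0xcd R1=0x7b R2=0x72 R3=0x5b R4=0x7b R5=0x7b  N=1 Z=0
after  5: R0=0xcd R1=0x7b R2=0x7b R3=0x5b R4=0x7b R5=0x7b  N=0 Z=0
after  6: R0=0xcd R1=0x7b R2=0x8e R3=0x5b R4=0x7b R5=0x7b  N=1 Z=0
after  7: R0=0x48 R1=0x7b R2=0x8e R3=0x5b R4=0x7b R5=0x7b  N=0 Z=0
after  8: R0=0x48 R1=0x7b R2=0x8e R3=0x5b R4=0x7b R5=0xc6  N=1 Z=0
-- IRQ taken; context saved, return-PC = 9 --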